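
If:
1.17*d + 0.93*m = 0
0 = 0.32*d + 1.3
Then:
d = -4.06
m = 5.11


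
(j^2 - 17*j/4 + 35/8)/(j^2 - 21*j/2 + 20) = (j - 7/4)/(j - 8)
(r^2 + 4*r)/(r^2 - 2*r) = (r + 4)/(r - 2)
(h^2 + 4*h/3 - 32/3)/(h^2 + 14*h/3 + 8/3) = (3*h - 8)/(3*h + 2)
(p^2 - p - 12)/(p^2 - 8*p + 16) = (p + 3)/(p - 4)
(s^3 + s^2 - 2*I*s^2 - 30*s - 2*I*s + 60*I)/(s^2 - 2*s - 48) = (s^2 - s*(5 + 2*I) + 10*I)/(s - 8)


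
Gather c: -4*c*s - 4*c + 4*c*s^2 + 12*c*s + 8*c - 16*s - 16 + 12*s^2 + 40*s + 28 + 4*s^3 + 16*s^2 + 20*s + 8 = c*(4*s^2 + 8*s + 4) + 4*s^3 + 28*s^2 + 44*s + 20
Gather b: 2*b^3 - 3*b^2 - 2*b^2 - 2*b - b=2*b^3 - 5*b^2 - 3*b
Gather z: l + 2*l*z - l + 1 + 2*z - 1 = z*(2*l + 2)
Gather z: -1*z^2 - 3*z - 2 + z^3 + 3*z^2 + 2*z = z^3 + 2*z^2 - z - 2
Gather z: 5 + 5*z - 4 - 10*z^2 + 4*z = -10*z^2 + 9*z + 1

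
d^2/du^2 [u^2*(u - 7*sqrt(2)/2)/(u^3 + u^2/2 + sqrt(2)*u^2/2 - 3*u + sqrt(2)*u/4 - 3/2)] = 8*(-32*sqrt(2)*u^6 - 4*u^6 - 6*sqrt(2)*u^5 + 72*u^5 - 252*sqrt(2)*u^4 + 114*u^4 - 335*sqrt(2)*u^3 + 2*u^3 - 72*sqrt(2)*u^2 - 18*u^2 + 54*u - 63*sqrt(2))/(32*u^9 + 48*u^8 + 48*sqrt(2)*u^8 - 216*u^7 + 72*sqrt(2)*u^7 - 356*u^6 - 244*sqrt(2)*u^6 - 414*sqrt(2)*u^5 + 540*u^5 + 222*sqrt(2)*u^4 + 1050*u^4 - 324*u^3 + 613*sqrt(2)*u^3 - 1206*u^2 + 324*sqrt(2)*u^2 - 648*u + 54*sqrt(2)*u - 108)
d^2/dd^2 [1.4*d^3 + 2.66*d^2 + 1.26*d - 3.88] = 8.4*d + 5.32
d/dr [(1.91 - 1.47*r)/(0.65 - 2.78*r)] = (12.104954*r - 2.830295)/(2.78*r - 0.65)^3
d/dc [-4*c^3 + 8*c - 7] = 8 - 12*c^2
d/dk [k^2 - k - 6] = 2*k - 1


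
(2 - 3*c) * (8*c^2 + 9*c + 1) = -24*c^3 - 11*c^2 + 15*c + 2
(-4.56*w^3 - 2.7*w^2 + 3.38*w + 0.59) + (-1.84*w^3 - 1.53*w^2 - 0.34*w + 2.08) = -6.4*w^3 - 4.23*w^2 + 3.04*w + 2.67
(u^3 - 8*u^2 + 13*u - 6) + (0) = u^3 - 8*u^2 + 13*u - 6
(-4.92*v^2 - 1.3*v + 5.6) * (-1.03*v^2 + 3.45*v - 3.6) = 5.0676*v^4 - 15.635*v^3 + 7.459*v^2 + 24.0*v - 20.16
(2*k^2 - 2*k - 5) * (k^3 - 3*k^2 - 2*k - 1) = 2*k^5 - 8*k^4 - 3*k^3 + 17*k^2 + 12*k + 5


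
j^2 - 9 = (j - 3)*(j + 3)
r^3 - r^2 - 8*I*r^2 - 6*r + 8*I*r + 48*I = (r - 3)*(r + 2)*(r - 8*I)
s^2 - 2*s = s*(s - 2)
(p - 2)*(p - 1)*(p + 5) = p^3 + 2*p^2 - 13*p + 10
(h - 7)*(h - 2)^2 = h^3 - 11*h^2 + 32*h - 28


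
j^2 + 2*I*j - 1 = (j + I)^2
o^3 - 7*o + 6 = (o - 2)*(o - 1)*(o + 3)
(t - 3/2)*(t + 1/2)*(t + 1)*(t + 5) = t^4 + 5*t^3 - 7*t^2/4 - 19*t/2 - 15/4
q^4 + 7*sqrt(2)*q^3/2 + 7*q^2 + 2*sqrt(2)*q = q*(q + sqrt(2)/2)*(q + sqrt(2))*(q + 2*sqrt(2))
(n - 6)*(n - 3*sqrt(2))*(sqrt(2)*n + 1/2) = sqrt(2)*n^3 - 6*sqrt(2)*n^2 - 11*n^2/2 - 3*sqrt(2)*n/2 + 33*n + 9*sqrt(2)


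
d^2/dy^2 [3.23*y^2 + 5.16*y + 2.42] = 6.46000000000000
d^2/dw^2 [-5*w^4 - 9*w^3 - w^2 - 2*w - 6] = -60*w^2 - 54*w - 2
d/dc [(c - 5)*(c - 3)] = 2*c - 8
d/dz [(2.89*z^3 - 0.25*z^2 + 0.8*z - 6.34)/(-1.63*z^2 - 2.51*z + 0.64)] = (-4.7107*z^4 - 14.5078*z^3 + 7.4803*z^2 - 20.9884*z - 15.4014)/(2.6569*z^4 + 8.1826*z^3 + 4.2137*z^2 - 3.2128*z + 0.4096)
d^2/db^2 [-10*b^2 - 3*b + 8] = -20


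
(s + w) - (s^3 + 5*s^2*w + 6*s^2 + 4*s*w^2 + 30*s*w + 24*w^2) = -s^3 - 5*s^2*w - 6*s^2 - 4*s*w^2 - 30*s*w + s - 24*w^2 + w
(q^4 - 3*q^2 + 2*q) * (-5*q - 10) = -5*q^5 - 10*q^4 + 15*q^3 + 20*q^2 - 20*q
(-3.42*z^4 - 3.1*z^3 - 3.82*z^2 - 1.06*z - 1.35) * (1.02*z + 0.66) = -3.4884*z^5 - 5.4192*z^4 - 5.9424*z^3 - 3.6024*z^2 - 2.0766*z - 0.891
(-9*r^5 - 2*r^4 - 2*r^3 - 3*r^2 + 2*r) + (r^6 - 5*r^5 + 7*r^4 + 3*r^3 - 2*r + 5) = r^6 - 14*r^5 + 5*r^4 + r^3 - 3*r^2 + 5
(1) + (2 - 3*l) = 3 - 3*l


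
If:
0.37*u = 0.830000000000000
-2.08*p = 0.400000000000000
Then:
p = -0.19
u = 2.24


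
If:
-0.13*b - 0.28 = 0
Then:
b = -2.15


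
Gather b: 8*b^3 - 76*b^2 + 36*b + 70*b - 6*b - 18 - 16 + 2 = 8*b^3 - 76*b^2 + 100*b - 32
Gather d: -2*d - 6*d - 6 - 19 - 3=-8*d - 28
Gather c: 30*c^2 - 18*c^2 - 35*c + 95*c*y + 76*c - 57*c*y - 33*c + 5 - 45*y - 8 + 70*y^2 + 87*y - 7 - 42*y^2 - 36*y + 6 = 12*c^2 + c*(38*y + 8) + 28*y^2 + 6*y - 4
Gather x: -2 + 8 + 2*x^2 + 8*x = 2*x^2 + 8*x + 6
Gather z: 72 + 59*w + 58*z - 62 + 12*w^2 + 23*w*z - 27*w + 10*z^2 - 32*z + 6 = 12*w^2 + 32*w + 10*z^2 + z*(23*w + 26) + 16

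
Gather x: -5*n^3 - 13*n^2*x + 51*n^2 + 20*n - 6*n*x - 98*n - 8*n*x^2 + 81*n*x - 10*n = -5*n^3 + 51*n^2 - 8*n*x^2 - 88*n + x*(-13*n^2 + 75*n)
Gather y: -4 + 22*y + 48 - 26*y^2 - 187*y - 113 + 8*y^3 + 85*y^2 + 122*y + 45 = 8*y^3 + 59*y^2 - 43*y - 24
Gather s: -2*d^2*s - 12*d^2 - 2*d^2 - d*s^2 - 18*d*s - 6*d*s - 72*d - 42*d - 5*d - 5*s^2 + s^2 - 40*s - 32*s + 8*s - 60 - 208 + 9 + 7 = -14*d^2 - 119*d + s^2*(-d - 4) + s*(-2*d^2 - 24*d - 64) - 252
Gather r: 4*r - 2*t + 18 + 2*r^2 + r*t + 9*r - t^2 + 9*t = 2*r^2 + r*(t + 13) - t^2 + 7*t + 18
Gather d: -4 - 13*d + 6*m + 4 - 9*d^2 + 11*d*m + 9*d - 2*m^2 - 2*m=-9*d^2 + d*(11*m - 4) - 2*m^2 + 4*m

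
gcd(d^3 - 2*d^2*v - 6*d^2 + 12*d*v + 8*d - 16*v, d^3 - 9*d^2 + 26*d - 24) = d^2 - 6*d + 8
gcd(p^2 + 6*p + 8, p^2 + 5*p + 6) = p + 2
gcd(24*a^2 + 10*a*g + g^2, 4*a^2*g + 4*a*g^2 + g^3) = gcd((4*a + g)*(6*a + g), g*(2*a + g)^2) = 1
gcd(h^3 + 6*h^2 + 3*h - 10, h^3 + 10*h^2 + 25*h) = h + 5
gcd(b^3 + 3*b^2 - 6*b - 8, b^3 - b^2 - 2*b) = b^2 - b - 2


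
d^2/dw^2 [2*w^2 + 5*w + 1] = 4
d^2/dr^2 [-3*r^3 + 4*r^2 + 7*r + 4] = 8 - 18*r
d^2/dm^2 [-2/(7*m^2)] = -12/(7*m^4)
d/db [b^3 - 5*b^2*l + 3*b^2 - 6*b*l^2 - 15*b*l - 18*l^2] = 3*b^2 - 10*b*l + 6*b - 6*l^2 - 15*l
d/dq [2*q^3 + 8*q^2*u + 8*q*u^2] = 6*q^2 + 16*q*u + 8*u^2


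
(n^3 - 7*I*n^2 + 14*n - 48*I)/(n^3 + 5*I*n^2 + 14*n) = (n^2 - 5*I*n + 24)/(n*(n + 7*I))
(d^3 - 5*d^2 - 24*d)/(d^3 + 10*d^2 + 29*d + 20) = d*(d^2 - 5*d - 24)/(d^3 + 10*d^2 + 29*d + 20)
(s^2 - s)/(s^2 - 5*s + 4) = s/(s - 4)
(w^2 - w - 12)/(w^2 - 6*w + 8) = (w + 3)/(w - 2)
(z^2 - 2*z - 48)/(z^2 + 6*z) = (z - 8)/z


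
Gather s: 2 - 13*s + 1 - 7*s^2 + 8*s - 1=-7*s^2 - 5*s + 2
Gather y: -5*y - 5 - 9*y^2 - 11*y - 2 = -9*y^2 - 16*y - 7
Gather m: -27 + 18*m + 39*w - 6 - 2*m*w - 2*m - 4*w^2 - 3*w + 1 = m*(16 - 2*w) - 4*w^2 + 36*w - 32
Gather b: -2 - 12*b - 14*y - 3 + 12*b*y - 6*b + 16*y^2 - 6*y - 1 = b*(12*y - 18) + 16*y^2 - 20*y - 6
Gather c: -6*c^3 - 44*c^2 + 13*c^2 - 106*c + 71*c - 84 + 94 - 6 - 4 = -6*c^3 - 31*c^2 - 35*c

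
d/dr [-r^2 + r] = 1 - 2*r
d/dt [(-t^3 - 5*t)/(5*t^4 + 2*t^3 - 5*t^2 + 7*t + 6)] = (5*t^6 + 80*t^4 + 6*t^3 - 43*t^2 - 30)/(25*t^8 + 20*t^7 - 46*t^6 + 50*t^5 + 113*t^4 - 46*t^3 - 11*t^2 + 84*t + 36)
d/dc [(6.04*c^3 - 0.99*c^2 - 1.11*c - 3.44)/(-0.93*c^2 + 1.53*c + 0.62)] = (-5.6172*c^4 + 18.4824*c^3 + 8.6874*c^2 - 7.626*c + 4.575)/(0.8649*c^4 - 2.8458*c^3 + 1.1877*c^2 + 1.8972*c + 0.3844)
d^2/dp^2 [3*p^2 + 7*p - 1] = 6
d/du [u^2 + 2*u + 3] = 2*u + 2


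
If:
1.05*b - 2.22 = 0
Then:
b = 2.11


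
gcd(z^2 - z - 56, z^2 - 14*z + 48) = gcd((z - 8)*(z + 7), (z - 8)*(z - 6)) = z - 8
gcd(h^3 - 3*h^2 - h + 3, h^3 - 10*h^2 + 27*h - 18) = h^2 - 4*h + 3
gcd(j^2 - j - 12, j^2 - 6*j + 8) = j - 4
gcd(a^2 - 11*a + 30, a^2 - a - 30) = a - 6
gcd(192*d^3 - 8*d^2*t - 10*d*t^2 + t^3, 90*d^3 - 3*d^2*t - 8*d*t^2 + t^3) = -6*d + t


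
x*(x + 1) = x^2 + x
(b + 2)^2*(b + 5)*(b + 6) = b^4 + 15*b^3 + 78*b^2 + 164*b + 120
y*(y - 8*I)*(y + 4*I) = y^3 - 4*I*y^2 + 32*y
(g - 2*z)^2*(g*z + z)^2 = g^4*z^2 - 4*g^3*z^3 + 2*g^3*z^2 + 4*g^2*z^4 - 8*g^2*z^3 + g^2*z^2 + 8*g*z^4 - 4*g*z^3 + 4*z^4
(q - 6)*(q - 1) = q^2 - 7*q + 6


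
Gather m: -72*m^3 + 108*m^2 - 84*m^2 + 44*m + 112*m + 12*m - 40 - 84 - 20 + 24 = -72*m^3 + 24*m^2 + 168*m - 120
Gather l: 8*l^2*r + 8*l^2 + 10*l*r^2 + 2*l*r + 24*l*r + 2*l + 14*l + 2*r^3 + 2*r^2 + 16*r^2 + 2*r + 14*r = l^2*(8*r + 8) + l*(10*r^2 + 26*r + 16) + 2*r^3 + 18*r^2 + 16*r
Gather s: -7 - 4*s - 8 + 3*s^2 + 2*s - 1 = 3*s^2 - 2*s - 16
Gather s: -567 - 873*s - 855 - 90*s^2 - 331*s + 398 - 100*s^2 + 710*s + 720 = -190*s^2 - 494*s - 304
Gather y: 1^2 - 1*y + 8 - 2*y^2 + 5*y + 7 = -2*y^2 + 4*y + 16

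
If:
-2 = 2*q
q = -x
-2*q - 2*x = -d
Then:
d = 0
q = -1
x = 1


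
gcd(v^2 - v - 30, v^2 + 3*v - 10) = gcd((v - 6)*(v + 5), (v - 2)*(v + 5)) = v + 5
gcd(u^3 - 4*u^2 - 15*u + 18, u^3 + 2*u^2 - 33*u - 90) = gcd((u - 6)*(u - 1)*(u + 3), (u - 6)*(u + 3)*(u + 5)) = u^2 - 3*u - 18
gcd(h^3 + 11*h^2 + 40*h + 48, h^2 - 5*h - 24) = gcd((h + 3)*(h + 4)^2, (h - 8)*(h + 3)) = h + 3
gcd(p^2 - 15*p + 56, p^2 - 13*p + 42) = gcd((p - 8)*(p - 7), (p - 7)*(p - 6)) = p - 7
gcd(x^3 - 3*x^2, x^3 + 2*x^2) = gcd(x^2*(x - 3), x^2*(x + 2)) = x^2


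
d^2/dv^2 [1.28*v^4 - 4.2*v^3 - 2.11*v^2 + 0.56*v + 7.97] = 15.36*v^2 - 25.2*v - 4.22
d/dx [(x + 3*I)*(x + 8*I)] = 2*x + 11*I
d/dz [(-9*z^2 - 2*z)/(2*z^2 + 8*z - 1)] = 2*(-34*z^2 + 9*z + 1)/(4*z^4 + 32*z^3 + 60*z^2 - 16*z + 1)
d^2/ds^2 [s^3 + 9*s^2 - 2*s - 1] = 6*s + 18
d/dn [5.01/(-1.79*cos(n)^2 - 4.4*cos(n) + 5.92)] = -(17.9358*cos(n) + 22.044)*sin(n)/(1.79*cos(n)^2 + 4.4*cos(n) - 5.92)^2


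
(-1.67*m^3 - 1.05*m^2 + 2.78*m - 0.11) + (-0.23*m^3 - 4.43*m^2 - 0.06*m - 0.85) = -1.9*m^3 - 5.48*m^2 + 2.72*m - 0.96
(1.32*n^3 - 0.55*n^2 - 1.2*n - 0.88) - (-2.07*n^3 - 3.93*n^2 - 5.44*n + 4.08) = 3.39*n^3 + 3.38*n^2 + 4.24*n - 4.96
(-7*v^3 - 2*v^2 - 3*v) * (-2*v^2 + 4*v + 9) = 14*v^5 - 24*v^4 - 65*v^3 - 30*v^2 - 27*v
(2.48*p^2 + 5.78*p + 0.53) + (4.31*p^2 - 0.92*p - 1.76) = 6.79*p^2 + 4.86*p - 1.23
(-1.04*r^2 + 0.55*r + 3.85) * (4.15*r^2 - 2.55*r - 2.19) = -4.316*r^4 + 4.9345*r^3 + 16.8526*r^2 - 11.022*r - 8.4315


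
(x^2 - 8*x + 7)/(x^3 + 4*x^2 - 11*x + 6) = (x - 7)/(x^2 + 5*x - 6)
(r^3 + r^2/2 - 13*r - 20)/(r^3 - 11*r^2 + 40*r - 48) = (r^2 + 9*r/2 + 5)/(r^2 - 7*r + 12)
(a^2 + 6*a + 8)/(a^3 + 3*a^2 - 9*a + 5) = (a^2 + 6*a + 8)/(a^3 + 3*a^2 - 9*a + 5)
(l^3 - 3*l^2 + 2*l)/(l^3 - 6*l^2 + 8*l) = (l - 1)/(l - 4)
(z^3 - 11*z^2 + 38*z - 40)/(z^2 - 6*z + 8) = z - 5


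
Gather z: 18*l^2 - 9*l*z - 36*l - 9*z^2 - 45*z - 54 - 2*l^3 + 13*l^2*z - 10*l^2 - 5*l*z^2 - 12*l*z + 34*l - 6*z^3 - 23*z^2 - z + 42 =-2*l^3 + 8*l^2 - 2*l - 6*z^3 + z^2*(-5*l - 32) + z*(13*l^2 - 21*l - 46) - 12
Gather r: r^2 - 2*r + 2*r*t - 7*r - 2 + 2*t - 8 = r^2 + r*(2*t - 9) + 2*t - 10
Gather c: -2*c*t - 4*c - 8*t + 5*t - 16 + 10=c*(-2*t - 4) - 3*t - 6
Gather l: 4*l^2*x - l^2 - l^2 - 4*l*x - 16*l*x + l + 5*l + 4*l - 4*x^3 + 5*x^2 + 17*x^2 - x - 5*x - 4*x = l^2*(4*x - 2) + l*(10 - 20*x) - 4*x^3 + 22*x^2 - 10*x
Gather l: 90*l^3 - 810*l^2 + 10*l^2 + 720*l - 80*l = 90*l^3 - 800*l^2 + 640*l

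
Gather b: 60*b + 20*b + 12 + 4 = 80*b + 16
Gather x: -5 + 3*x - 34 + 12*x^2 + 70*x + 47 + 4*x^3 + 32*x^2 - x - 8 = 4*x^3 + 44*x^2 + 72*x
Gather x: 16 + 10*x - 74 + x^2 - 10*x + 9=x^2 - 49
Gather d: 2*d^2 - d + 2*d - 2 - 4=2*d^2 + d - 6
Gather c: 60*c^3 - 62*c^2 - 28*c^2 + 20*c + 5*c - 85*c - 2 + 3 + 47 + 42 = 60*c^3 - 90*c^2 - 60*c + 90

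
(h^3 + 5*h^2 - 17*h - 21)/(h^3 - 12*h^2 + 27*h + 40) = (h^2 + 4*h - 21)/(h^2 - 13*h + 40)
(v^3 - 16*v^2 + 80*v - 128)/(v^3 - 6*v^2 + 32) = (v - 8)/(v + 2)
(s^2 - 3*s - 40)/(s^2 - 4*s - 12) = (-s^2 + 3*s + 40)/(-s^2 + 4*s + 12)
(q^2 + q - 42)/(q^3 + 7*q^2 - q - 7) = (q - 6)/(q^2 - 1)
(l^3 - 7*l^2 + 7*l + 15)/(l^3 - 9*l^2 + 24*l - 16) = (l^3 - 7*l^2 + 7*l + 15)/(l^3 - 9*l^2 + 24*l - 16)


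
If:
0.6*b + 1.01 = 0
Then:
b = -1.68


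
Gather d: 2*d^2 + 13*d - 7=2*d^2 + 13*d - 7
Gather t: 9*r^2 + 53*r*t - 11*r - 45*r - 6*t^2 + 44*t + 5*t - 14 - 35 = 9*r^2 - 56*r - 6*t^2 + t*(53*r + 49) - 49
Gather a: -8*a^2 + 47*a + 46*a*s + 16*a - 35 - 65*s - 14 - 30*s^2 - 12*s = -8*a^2 + a*(46*s + 63) - 30*s^2 - 77*s - 49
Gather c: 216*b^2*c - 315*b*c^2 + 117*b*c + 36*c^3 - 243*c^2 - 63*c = 36*c^3 + c^2*(-315*b - 243) + c*(216*b^2 + 117*b - 63)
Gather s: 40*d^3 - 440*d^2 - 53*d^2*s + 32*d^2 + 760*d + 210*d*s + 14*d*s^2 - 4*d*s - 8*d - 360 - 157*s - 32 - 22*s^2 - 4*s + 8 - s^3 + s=40*d^3 - 408*d^2 + 752*d - s^3 + s^2*(14*d - 22) + s*(-53*d^2 + 206*d - 160) - 384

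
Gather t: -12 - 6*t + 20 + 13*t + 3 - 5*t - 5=2*t + 6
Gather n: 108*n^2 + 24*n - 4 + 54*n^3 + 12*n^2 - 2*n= 54*n^3 + 120*n^2 + 22*n - 4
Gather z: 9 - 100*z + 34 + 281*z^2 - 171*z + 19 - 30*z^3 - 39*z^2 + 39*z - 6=-30*z^3 + 242*z^2 - 232*z + 56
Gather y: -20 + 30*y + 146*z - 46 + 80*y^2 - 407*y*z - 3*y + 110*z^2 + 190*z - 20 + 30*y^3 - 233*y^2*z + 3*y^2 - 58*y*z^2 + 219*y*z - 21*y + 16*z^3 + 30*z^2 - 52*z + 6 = 30*y^3 + y^2*(83 - 233*z) + y*(-58*z^2 - 188*z + 6) + 16*z^3 + 140*z^2 + 284*z - 80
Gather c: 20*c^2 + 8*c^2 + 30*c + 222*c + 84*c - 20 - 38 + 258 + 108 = 28*c^2 + 336*c + 308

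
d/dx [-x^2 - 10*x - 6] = -2*x - 10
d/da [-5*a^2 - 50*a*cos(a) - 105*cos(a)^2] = 50*a*sin(a) - 10*a + 105*sin(2*a) - 50*cos(a)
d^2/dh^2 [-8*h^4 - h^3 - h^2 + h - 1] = -96*h^2 - 6*h - 2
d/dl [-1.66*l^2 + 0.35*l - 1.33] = 0.35 - 3.32*l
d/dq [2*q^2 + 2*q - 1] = 4*q + 2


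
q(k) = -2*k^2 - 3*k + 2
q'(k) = -4*k - 3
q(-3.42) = -11.13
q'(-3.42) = 10.68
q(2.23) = -14.64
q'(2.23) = -11.92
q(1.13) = -3.94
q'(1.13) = -7.52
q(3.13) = -26.98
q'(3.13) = -15.52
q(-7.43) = -86.12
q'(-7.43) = 26.72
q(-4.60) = -26.52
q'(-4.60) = 15.40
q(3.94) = -40.87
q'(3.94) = -18.76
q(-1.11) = 2.87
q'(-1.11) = 1.44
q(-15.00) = -403.00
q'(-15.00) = 57.00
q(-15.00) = -403.00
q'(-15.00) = 57.00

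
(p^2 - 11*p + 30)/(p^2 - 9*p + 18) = (p - 5)/(p - 3)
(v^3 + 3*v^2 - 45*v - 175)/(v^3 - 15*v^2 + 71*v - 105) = (v^2 + 10*v + 25)/(v^2 - 8*v + 15)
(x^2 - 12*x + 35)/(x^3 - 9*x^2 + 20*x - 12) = (x^2 - 12*x + 35)/(x^3 - 9*x^2 + 20*x - 12)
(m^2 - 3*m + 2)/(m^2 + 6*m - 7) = (m - 2)/(m + 7)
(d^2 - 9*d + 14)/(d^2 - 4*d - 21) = (d - 2)/(d + 3)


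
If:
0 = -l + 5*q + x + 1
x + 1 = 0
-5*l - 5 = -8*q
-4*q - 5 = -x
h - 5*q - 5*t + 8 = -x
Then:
No Solution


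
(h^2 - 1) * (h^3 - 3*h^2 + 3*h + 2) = h^5 - 3*h^4 + 2*h^3 + 5*h^2 - 3*h - 2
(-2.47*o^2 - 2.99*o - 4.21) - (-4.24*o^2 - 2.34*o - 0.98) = 1.77*o^2 - 0.65*o - 3.23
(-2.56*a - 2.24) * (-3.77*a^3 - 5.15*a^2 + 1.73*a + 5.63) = 9.6512*a^4 + 21.6288*a^3 + 7.1072*a^2 - 18.288*a - 12.6112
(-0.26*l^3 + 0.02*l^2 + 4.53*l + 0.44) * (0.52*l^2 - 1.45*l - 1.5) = -0.1352*l^5 + 0.3874*l^4 + 2.7166*l^3 - 6.3697*l^2 - 7.433*l - 0.66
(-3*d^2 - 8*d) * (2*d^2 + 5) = -6*d^4 - 16*d^3 - 15*d^2 - 40*d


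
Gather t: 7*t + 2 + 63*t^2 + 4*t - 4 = 63*t^2 + 11*t - 2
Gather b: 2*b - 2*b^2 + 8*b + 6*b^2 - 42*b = 4*b^2 - 32*b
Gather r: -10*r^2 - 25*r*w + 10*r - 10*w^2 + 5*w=-10*r^2 + r*(10 - 25*w) - 10*w^2 + 5*w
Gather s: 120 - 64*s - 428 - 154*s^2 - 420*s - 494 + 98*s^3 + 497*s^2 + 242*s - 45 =98*s^3 + 343*s^2 - 242*s - 847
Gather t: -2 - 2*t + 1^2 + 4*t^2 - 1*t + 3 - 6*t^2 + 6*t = -2*t^2 + 3*t + 2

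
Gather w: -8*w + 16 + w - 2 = 14 - 7*w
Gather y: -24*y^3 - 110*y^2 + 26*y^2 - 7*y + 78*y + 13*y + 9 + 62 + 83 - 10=-24*y^3 - 84*y^2 + 84*y + 144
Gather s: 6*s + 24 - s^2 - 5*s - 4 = -s^2 + s + 20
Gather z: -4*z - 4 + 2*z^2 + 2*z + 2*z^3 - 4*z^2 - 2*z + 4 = 2*z^3 - 2*z^2 - 4*z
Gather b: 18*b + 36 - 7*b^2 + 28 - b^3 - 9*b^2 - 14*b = -b^3 - 16*b^2 + 4*b + 64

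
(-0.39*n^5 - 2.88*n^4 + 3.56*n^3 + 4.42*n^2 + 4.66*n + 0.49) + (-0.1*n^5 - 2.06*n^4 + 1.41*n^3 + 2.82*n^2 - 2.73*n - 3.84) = -0.49*n^5 - 4.94*n^4 + 4.97*n^3 + 7.24*n^2 + 1.93*n - 3.35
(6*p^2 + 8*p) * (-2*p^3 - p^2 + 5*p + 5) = -12*p^5 - 22*p^4 + 22*p^3 + 70*p^2 + 40*p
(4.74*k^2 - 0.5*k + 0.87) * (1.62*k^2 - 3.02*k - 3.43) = 7.6788*k^4 - 15.1248*k^3 - 13.3388*k^2 - 0.9124*k - 2.9841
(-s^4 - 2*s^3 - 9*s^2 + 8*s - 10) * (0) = 0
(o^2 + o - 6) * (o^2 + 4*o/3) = o^4 + 7*o^3/3 - 14*o^2/3 - 8*o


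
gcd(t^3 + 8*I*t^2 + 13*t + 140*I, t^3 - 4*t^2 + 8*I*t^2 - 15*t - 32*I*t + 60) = t + 5*I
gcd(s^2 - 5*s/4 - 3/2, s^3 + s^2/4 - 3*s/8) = s + 3/4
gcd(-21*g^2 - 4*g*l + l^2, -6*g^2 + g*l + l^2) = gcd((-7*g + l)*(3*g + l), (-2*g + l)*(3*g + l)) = 3*g + l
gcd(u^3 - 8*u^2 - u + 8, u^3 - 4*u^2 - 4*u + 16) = 1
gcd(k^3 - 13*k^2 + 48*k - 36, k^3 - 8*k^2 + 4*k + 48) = k - 6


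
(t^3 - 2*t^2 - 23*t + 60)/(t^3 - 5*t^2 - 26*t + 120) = (t - 3)/(t - 6)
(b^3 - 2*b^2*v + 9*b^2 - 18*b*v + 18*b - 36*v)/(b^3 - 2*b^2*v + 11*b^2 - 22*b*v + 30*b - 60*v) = (b + 3)/(b + 5)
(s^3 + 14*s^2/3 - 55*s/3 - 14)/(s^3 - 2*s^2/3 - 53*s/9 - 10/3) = 3*(s + 7)/(3*s + 5)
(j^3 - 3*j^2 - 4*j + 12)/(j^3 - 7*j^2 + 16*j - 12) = (j + 2)/(j - 2)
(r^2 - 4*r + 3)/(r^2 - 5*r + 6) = (r - 1)/(r - 2)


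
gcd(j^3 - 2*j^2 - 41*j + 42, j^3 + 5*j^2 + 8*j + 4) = 1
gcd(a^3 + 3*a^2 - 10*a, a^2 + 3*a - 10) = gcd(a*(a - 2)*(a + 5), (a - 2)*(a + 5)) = a^2 + 3*a - 10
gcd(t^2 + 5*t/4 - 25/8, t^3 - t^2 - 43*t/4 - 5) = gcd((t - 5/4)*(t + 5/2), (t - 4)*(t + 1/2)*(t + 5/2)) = t + 5/2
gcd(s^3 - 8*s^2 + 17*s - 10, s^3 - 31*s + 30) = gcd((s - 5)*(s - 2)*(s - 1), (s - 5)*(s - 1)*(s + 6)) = s^2 - 6*s + 5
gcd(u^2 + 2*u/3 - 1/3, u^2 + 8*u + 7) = u + 1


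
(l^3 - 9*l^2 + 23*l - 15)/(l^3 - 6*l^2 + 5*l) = (l - 3)/l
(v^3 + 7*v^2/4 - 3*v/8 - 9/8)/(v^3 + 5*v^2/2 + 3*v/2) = (v - 3/4)/v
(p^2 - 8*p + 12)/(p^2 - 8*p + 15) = (p^2 - 8*p + 12)/(p^2 - 8*p + 15)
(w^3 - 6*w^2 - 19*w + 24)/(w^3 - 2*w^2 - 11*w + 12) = (w - 8)/(w - 4)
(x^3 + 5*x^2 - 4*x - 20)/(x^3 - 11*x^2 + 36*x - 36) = (x^2 + 7*x + 10)/(x^2 - 9*x + 18)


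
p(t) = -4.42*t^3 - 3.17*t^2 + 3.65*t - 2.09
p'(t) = -13.26*t^2 - 6.34*t + 3.65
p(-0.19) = -2.87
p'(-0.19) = 4.38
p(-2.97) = 74.90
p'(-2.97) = -94.49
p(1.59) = -22.07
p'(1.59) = -39.95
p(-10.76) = 5097.91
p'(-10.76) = -1463.34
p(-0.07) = -2.36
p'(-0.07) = 4.03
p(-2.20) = 21.60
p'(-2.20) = -46.58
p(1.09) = -7.60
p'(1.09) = -19.01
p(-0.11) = -2.52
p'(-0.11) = 4.19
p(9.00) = -3448.19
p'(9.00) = -1127.47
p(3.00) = -139.01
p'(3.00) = -134.71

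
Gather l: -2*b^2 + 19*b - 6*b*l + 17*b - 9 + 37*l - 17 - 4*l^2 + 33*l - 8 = -2*b^2 + 36*b - 4*l^2 + l*(70 - 6*b) - 34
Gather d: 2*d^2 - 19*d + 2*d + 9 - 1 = 2*d^2 - 17*d + 8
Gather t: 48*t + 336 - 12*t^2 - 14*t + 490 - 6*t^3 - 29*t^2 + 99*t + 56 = -6*t^3 - 41*t^2 + 133*t + 882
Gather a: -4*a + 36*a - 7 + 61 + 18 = 32*a + 72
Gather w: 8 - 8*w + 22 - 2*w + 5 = 35 - 10*w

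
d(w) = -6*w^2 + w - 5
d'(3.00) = -35.00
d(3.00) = -56.00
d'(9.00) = -107.00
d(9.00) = -482.00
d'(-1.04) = 13.48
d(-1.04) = -12.53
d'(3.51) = -41.12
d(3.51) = -75.41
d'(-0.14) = 2.68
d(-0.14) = -5.26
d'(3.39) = -39.68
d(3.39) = -70.56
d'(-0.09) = 2.08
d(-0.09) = -5.14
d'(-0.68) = 9.16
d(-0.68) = -8.45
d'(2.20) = -25.40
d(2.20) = -31.84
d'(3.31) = -38.72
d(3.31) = -67.43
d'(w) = 1 - 12*w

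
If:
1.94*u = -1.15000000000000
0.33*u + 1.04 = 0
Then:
No Solution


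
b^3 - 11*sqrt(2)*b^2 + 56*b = b*(b - 7*sqrt(2))*(b - 4*sqrt(2))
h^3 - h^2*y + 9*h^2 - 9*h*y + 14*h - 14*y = (h + 2)*(h + 7)*(h - y)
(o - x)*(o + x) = o^2 - x^2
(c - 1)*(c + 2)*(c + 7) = c^3 + 8*c^2 + 5*c - 14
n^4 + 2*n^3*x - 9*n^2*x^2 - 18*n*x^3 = n*(n - 3*x)*(n + 2*x)*(n + 3*x)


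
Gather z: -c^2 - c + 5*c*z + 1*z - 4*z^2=-c^2 - c - 4*z^2 + z*(5*c + 1)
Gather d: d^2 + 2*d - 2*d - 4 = d^2 - 4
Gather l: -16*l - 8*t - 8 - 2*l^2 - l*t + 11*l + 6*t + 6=-2*l^2 + l*(-t - 5) - 2*t - 2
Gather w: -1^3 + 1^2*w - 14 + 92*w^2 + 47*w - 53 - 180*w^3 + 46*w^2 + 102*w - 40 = -180*w^3 + 138*w^2 + 150*w - 108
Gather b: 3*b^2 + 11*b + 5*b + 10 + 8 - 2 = 3*b^2 + 16*b + 16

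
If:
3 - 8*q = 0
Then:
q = 3/8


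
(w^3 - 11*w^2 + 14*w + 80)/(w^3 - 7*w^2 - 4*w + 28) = (w^2 - 13*w + 40)/(w^2 - 9*w + 14)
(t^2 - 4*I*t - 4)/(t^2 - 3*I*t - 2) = (t - 2*I)/(t - I)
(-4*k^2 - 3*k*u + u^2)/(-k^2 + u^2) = (-4*k + u)/(-k + u)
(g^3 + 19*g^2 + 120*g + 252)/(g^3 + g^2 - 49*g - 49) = (g^2 + 12*g + 36)/(g^2 - 6*g - 7)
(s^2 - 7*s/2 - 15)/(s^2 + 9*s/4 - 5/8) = 4*(s - 6)/(4*s - 1)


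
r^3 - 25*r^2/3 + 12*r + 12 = (r - 6)*(r - 3)*(r + 2/3)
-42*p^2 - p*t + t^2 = (-7*p + t)*(6*p + t)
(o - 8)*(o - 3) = o^2 - 11*o + 24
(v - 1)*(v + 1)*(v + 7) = v^3 + 7*v^2 - v - 7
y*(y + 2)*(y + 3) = y^3 + 5*y^2 + 6*y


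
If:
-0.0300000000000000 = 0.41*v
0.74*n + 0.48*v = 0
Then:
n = 0.05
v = -0.07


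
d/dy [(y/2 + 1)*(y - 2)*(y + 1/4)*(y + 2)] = 2*y^3 + 27*y^2/8 - 7*y/2 - 9/2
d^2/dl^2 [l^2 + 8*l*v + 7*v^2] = 2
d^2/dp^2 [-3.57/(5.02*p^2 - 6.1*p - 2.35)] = (-179.930856*p^2 + 218.64108*p + 3.57*(10.04*p - 6.1)*(20.08*p - 12.2) + 84.23058)/(-5.02*p^2 + 6.1*p + 2.35)^3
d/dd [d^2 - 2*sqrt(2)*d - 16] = 2*d - 2*sqrt(2)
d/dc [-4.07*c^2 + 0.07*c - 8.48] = 0.07 - 8.14*c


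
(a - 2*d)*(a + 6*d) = a^2 + 4*a*d - 12*d^2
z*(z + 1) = z^2 + z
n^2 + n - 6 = (n - 2)*(n + 3)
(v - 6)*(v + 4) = v^2 - 2*v - 24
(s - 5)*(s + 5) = s^2 - 25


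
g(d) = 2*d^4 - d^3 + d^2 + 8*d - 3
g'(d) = 8*d^3 - 3*d^2 + 2*d + 8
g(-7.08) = 5370.69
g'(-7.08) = -2995.70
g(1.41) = 15.37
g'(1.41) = 27.28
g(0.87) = 5.20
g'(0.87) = 12.74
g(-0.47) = -6.34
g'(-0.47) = 5.57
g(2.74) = 118.58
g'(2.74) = 155.52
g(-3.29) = 251.44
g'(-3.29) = -315.94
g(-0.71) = -7.31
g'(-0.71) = 2.20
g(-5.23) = 1621.93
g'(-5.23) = -1228.96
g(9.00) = 12543.00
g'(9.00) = 5615.00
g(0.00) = -3.00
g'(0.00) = 8.00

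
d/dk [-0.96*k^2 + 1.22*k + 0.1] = 1.22 - 1.92*k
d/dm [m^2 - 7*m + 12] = 2*m - 7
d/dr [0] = 0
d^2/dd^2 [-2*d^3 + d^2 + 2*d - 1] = 2 - 12*d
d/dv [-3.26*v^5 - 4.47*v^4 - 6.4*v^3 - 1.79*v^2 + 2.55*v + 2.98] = -16.3*v^4 - 17.88*v^3 - 19.2*v^2 - 3.58*v + 2.55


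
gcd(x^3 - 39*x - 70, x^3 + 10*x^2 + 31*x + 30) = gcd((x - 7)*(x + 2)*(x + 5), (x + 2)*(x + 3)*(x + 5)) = x^2 + 7*x + 10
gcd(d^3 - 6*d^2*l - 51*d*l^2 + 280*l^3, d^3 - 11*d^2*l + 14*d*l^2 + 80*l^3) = d^2 - 13*d*l + 40*l^2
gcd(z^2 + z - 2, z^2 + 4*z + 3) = 1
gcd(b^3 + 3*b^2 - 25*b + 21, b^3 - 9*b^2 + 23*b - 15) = b^2 - 4*b + 3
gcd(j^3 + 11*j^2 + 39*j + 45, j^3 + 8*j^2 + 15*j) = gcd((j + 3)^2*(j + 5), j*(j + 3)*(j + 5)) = j^2 + 8*j + 15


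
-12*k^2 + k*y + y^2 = (-3*k + y)*(4*k + y)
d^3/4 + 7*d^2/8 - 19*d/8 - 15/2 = (d/4 + 1)*(d - 3)*(d + 5/2)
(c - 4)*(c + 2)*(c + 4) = c^3 + 2*c^2 - 16*c - 32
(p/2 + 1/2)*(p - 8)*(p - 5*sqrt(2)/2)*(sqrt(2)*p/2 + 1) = sqrt(2)*p^4/4 - 7*sqrt(2)*p^3/4 - 3*p^3/4 - 13*sqrt(2)*p^2/4 + 21*p^2/4 + 6*p + 35*sqrt(2)*p/4 + 10*sqrt(2)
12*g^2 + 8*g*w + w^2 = (2*g + w)*(6*g + w)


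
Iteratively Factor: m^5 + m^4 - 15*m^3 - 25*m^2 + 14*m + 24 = (m - 4)*(m^4 + 5*m^3 + 5*m^2 - 5*m - 6) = (m - 4)*(m + 3)*(m^3 + 2*m^2 - m - 2) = (m - 4)*(m + 1)*(m + 3)*(m^2 + m - 2) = (m - 4)*(m + 1)*(m + 2)*(m + 3)*(m - 1)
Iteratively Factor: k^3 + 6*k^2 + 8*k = (k + 4)*(k^2 + 2*k) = k*(k + 4)*(k + 2)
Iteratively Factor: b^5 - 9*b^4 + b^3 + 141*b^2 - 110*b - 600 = (b - 5)*(b^4 - 4*b^3 - 19*b^2 + 46*b + 120) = (b - 5)*(b - 4)*(b^3 - 19*b - 30) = (b - 5)*(b - 4)*(b + 2)*(b^2 - 2*b - 15) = (b - 5)*(b - 4)*(b + 2)*(b + 3)*(b - 5)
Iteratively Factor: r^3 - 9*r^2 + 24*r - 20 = (r - 5)*(r^2 - 4*r + 4) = (r - 5)*(r - 2)*(r - 2)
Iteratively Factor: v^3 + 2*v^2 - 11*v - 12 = (v + 1)*(v^2 + v - 12) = (v + 1)*(v + 4)*(v - 3)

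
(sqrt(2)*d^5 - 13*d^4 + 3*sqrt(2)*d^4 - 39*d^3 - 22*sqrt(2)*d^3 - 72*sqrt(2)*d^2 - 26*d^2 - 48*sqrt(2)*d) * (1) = sqrt(2)*d^5 - 13*d^4 + 3*sqrt(2)*d^4 - 39*d^3 - 22*sqrt(2)*d^3 - 72*sqrt(2)*d^2 - 26*d^2 - 48*sqrt(2)*d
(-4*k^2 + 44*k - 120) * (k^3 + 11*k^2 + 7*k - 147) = -4*k^5 + 336*k^3 - 424*k^2 - 7308*k + 17640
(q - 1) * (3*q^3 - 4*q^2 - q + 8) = 3*q^4 - 7*q^3 + 3*q^2 + 9*q - 8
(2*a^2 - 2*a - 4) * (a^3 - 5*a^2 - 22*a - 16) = 2*a^5 - 12*a^4 - 38*a^3 + 32*a^2 + 120*a + 64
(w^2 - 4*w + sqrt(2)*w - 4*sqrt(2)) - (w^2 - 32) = -4*w + sqrt(2)*w - 4*sqrt(2) + 32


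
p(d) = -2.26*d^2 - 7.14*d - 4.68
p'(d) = -4.52*d - 7.14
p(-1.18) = 0.60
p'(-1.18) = -1.81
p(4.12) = -72.46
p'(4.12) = -25.76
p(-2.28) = -0.15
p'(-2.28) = 3.17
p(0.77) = -11.52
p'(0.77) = -10.62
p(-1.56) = 0.96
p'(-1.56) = -0.09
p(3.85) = -65.67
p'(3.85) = -24.54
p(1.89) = -26.25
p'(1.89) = -15.68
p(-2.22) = 0.03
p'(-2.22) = 2.89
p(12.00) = -415.80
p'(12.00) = -61.38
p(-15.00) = -406.08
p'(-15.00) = 60.66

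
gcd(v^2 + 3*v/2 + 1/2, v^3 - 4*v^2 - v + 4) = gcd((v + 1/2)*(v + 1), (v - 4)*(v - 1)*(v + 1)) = v + 1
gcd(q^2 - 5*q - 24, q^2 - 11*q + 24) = q - 8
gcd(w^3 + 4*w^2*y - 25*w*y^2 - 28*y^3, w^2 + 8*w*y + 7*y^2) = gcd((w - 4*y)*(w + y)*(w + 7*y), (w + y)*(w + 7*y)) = w^2 + 8*w*y + 7*y^2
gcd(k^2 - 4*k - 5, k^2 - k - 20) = k - 5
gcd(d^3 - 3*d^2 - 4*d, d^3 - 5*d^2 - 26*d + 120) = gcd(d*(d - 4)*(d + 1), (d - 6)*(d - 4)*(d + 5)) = d - 4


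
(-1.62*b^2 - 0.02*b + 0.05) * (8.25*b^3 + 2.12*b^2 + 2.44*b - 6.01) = -13.365*b^5 - 3.5994*b^4 - 3.5827*b^3 + 9.7934*b^2 + 0.2422*b - 0.3005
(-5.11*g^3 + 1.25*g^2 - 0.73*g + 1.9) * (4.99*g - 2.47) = -25.4989*g^4 + 18.8592*g^3 - 6.7302*g^2 + 11.2841*g - 4.693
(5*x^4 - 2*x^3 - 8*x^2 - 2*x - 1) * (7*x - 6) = 35*x^5 - 44*x^4 - 44*x^3 + 34*x^2 + 5*x + 6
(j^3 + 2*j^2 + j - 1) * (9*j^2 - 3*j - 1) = 9*j^5 + 15*j^4 + 2*j^3 - 14*j^2 + 2*j + 1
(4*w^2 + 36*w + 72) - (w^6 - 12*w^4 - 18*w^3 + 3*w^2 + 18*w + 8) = -w^6 + 12*w^4 + 18*w^3 + w^2 + 18*w + 64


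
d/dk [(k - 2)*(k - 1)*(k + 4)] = 3*k^2 + 2*k - 10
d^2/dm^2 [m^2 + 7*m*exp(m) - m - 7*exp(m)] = 7*m*exp(m) + 7*exp(m) + 2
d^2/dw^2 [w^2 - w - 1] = 2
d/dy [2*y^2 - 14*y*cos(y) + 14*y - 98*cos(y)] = 14*y*sin(y) + 4*y + 98*sin(y) - 14*cos(y) + 14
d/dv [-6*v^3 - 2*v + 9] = -18*v^2 - 2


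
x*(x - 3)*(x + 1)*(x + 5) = x^4 + 3*x^3 - 13*x^2 - 15*x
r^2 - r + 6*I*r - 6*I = (r - 1)*(r + 6*I)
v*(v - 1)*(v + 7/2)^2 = v^4 + 6*v^3 + 21*v^2/4 - 49*v/4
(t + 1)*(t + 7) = t^2 + 8*t + 7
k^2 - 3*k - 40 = (k - 8)*(k + 5)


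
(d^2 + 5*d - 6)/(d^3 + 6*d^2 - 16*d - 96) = (d - 1)/(d^2 - 16)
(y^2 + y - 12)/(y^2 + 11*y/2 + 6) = 2*(y - 3)/(2*y + 3)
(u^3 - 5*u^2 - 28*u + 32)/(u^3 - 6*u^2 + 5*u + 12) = (u^3 - 5*u^2 - 28*u + 32)/(u^3 - 6*u^2 + 5*u + 12)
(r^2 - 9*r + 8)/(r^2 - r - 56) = (r - 1)/(r + 7)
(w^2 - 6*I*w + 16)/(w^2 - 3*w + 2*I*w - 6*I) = (w - 8*I)/(w - 3)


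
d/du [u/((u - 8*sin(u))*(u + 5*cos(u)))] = (5*u^2*sin(u) + 8*u^2*cos(u) - u^2 + 40*u*cos(2*u) - 20*sin(2*u))/((u - 8*sin(u))^2*(u + 5*cos(u))^2)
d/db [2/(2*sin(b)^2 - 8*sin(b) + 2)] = 2*(2 - sin(b))*cos(b)/(sin(b)^2 - 4*sin(b) + 1)^2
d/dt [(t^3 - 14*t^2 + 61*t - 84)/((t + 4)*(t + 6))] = (t^4 + 20*t^3 - 129*t^2 - 504*t + 2304)/(t^4 + 20*t^3 + 148*t^2 + 480*t + 576)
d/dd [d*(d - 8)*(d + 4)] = 3*d^2 - 8*d - 32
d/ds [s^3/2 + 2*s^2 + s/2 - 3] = 3*s^2/2 + 4*s + 1/2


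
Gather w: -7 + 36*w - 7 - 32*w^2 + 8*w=-32*w^2 + 44*w - 14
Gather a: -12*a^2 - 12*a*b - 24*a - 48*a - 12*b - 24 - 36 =-12*a^2 + a*(-12*b - 72) - 12*b - 60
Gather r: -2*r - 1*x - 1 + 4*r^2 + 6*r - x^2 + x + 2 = 4*r^2 + 4*r - x^2 + 1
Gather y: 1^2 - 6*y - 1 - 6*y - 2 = -12*y - 2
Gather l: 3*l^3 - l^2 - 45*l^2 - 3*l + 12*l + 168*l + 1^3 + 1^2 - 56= 3*l^3 - 46*l^2 + 177*l - 54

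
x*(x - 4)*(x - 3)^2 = x^4 - 10*x^3 + 33*x^2 - 36*x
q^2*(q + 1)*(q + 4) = q^4 + 5*q^3 + 4*q^2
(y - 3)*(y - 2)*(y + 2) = y^3 - 3*y^2 - 4*y + 12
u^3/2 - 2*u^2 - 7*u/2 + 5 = (u/2 + 1)*(u - 5)*(u - 1)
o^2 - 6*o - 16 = (o - 8)*(o + 2)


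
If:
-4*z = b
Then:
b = -4*z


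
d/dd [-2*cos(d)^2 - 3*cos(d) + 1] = (4*cos(d) + 3)*sin(d)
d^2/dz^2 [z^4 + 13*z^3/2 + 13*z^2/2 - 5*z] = 12*z^2 + 39*z + 13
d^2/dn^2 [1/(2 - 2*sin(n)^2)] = (3 - 2*cos(n)^2)/cos(n)^4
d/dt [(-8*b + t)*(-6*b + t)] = -14*b + 2*t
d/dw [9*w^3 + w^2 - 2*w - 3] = 27*w^2 + 2*w - 2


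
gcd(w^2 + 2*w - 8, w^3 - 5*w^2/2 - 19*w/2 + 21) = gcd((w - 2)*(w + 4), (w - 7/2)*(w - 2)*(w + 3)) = w - 2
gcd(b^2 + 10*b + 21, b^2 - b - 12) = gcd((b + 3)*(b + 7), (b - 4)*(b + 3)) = b + 3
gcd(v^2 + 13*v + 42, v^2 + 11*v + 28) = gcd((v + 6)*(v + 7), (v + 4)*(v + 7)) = v + 7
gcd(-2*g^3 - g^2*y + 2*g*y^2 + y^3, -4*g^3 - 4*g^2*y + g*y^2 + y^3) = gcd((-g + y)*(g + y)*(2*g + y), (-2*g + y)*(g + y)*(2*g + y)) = 2*g^2 + 3*g*y + y^2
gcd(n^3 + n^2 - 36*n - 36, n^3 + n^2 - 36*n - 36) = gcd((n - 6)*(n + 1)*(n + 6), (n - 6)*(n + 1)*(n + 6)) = n^3 + n^2 - 36*n - 36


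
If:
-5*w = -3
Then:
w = 3/5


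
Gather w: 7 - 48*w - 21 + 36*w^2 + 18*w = 36*w^2 - 30*w - 14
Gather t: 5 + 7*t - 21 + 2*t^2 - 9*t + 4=2*t^2 - 2*t - 12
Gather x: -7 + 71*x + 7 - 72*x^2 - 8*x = -72*x^2 + 63*x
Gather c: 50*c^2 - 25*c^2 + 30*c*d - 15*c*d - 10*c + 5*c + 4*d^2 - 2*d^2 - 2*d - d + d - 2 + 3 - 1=25*c^2 + c*(15*d - 5) + 2*d^2 - 2*d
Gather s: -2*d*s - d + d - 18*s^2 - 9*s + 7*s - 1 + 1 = -18*s^2 + s*(-2*d - 2)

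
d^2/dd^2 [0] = 0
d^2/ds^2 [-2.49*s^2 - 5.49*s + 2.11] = -4.98000000000000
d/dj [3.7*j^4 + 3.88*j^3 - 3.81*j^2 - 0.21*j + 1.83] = 14.8*j^3 + 11.64*j^2 - 7.62*j - 0.21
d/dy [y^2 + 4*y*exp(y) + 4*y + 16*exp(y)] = 4*y*exp(y) + 2*y + 20*exp(y) + 4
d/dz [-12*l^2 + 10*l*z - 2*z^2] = 10*l - 4*z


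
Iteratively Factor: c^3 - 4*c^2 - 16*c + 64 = (c - 4)*(c^2 - 16) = (c - 4)*(c + 4)*(c - 4)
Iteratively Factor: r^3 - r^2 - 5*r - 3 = (r + 1)*(r^2 - 2*r - 3) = (r + 1)^2*(r - 3)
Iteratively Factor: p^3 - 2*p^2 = (p)*(p^2 - 2*p) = p^2*(p - 2)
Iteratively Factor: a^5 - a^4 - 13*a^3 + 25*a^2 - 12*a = (a - 1)*(a^4 - 13*a^2 + 12*a) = (a - 1)*(a + 4)*(a^3 - 4*a^2 + 3*a) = a*(a - 1)*(a + 4)*(a^2 - 4*a + 3) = a*(a - 3)*(a - 1)*(a + 4)*(a - 1)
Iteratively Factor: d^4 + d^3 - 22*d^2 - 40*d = (d - 5)*(d^3 + 6*d^2 + 8*d) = d*(d - 5)*(d^2 + 6*d + 8) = d*(d - 5)*(d + 2)*(d + 4)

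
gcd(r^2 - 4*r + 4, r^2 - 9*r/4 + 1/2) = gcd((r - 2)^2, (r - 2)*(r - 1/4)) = r - 2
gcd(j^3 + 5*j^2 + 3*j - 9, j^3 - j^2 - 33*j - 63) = j^2 + 6*j + 9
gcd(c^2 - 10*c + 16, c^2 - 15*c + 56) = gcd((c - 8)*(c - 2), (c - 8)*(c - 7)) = c - 8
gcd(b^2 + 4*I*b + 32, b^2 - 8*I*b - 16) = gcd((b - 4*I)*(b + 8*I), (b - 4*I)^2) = b - 4*I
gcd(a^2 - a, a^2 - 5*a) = a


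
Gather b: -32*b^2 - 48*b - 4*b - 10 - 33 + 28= -32*b^2 - 52*b - 15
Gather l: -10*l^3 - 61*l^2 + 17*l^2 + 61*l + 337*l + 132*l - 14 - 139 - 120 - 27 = -10*l^3 - 44*l^2 + 530*l - 300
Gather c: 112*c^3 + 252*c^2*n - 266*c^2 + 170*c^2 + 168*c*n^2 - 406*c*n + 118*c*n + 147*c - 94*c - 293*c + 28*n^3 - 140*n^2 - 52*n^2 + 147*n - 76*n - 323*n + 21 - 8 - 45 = 112*c^3 + c^2*(252*n - 96) + c*(168*n^2 - 288*n - 240) + 28*n^3 - 192*n^2 - 252*n - 32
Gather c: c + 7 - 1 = c + 6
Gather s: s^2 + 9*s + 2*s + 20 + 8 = s^2 + 11*s + 28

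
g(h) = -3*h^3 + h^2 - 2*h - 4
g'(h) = -9*h^2 + 2*h - 2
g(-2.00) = 28.00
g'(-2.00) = -42.00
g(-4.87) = 375.96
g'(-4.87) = -225.19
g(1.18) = -9.90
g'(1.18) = -12.17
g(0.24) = -4.46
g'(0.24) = -2.04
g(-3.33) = 124.53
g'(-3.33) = -108.46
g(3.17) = -95.86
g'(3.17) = -86.10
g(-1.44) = 9.91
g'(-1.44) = -23.54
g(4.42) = -252.36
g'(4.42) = -168.99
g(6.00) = -628.00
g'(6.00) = -314.00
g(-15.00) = 10376.00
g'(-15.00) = -2057.00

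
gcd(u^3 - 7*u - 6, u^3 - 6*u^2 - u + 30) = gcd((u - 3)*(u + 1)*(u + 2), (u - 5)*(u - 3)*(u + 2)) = u^2 - u - 6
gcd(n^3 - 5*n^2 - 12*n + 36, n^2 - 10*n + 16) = n - 2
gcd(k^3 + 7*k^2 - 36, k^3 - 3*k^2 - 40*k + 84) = k^2 + 4*k - 12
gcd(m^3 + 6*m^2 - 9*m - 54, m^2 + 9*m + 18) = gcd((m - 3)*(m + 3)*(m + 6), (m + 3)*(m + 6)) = m^2 + 9*m + 18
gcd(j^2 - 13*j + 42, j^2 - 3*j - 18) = j - 6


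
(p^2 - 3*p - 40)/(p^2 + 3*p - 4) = (p^2 - 3*p - 40)/(p^2 + 3*p - 4)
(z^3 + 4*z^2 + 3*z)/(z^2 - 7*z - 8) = z*(z + 3)/(z - 8)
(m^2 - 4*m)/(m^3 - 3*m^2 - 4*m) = 1/(m + 1)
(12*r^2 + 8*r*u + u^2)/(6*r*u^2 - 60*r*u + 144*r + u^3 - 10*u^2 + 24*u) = (2*r + u)/(u^2 - 10*u + 24)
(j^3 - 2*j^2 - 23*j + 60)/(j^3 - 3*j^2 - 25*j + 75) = (j - 4)/(j - 5)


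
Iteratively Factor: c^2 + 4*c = (c + 4)*(c)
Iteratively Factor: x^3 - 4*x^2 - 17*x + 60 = (x - 5)*(x^2 + x - 12) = (x - 5)*(x - 3)*(x + 4)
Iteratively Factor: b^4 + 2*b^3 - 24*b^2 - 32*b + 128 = (b - 4)*(b^3 + 6*b^2 - 32) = (b - 4)*(b + 4)*(b^2 + 2*b - 8) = (b - 4)*(b + 4)^2*(b - 2)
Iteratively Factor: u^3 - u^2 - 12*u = (u - 4)*(u^2 + 3*u) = (u - 4)*(u + 3)*(u)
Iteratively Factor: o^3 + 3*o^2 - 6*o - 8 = (o - 2)*(o^2 + 5*o + 4) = (o - 2)*(o + 4)*(o + 1)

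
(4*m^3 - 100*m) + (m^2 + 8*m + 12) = 4*m^3 + m^2 - 92*m + 12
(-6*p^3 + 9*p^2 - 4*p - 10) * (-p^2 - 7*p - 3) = 6*p^5 + 33*p^4 - 41*p^3 + 11*p^2 + 82*p + 30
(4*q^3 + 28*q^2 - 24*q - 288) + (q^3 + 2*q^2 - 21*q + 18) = 5*q^3 + 30*q^2 - 45*q - 270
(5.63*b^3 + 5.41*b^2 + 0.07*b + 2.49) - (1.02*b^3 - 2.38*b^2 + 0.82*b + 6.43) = 4.61*b^3 + 7.79*b^2 - 0.75*b - 3.94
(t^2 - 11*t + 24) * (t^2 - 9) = t^4 - 11*t^3 + 15*t^2 + 99*t - 216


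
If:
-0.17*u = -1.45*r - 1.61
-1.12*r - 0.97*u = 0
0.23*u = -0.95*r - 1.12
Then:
No Solution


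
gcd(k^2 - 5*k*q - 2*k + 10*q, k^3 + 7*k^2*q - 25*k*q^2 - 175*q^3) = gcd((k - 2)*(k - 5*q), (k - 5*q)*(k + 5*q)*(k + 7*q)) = -k + 5*q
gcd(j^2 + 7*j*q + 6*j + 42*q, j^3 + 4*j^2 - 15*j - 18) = j + 6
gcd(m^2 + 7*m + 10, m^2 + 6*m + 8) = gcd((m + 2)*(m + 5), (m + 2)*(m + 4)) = m + 2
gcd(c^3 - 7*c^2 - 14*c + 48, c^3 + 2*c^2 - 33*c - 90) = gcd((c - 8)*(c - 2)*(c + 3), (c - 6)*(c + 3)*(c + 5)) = c + 3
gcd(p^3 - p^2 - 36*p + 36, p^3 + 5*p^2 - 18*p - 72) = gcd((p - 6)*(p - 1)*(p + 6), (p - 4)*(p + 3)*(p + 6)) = p + 6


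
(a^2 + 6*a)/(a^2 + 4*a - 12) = a/(a - 2)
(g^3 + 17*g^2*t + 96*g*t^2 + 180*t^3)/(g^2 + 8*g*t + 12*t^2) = (g^2 + 11*g*t + 30*t^2)/(g + 2*t)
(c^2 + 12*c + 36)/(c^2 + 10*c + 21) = (c^2 + 12*c + 36)/(c^2 + 10*c + 21)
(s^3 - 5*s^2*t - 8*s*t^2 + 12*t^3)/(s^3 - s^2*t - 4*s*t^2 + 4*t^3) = (s - 6*t)/(s - 2*t)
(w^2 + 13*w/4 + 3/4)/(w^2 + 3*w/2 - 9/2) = (4*w + 1)/(2*(2*w - 3))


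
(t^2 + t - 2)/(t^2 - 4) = (t - 1)/(t - 2)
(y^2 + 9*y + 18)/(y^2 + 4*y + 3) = (y + 6)/(y + 1)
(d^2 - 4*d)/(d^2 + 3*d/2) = 2*(d - 4)/(2*d + 3)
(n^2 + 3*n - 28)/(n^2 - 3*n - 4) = (n + 7)/(n + 1)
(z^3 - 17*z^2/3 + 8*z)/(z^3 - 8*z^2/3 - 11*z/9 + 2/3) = 3*z*(3*z - 8)/(9*z^2 + 3*z - 2)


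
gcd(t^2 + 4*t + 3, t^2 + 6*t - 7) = 1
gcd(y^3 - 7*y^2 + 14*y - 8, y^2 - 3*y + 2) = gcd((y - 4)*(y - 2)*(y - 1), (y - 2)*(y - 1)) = y^2 - 3*y + 2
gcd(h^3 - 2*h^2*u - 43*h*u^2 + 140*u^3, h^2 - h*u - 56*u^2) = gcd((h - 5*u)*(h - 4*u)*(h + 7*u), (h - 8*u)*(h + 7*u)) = h + 7*u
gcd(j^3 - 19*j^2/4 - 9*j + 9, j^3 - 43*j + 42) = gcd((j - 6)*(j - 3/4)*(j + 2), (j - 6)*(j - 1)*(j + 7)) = j - 6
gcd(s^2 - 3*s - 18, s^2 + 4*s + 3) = s + 3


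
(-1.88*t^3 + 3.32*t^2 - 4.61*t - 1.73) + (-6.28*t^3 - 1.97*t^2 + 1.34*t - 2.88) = -8.16*t^3 + 1.35*t^2 - 3.27*t - 4.61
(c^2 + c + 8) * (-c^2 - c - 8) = -c^4 - 2*c^3 - 17*c^2 - 16*c - 64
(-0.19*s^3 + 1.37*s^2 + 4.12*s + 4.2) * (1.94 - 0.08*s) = 0.0152*s^4 - 0.4782*s^3 + 2.3282*s^2 + 7.6568*s + 8.148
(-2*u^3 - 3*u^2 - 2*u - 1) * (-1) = 2*u^3 + 3*u^2 + 2*u + 1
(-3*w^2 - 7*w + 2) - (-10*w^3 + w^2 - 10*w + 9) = 10*w^3 - 4*w^2 + 3*w - 7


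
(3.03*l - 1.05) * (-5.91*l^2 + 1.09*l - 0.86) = -17.9073*l^3 + 9.5082*l^2 - 3.7503*l + 0.903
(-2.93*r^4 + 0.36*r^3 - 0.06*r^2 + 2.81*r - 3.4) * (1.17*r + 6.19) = -3.4281*r^5 - 17.7155*r^4 + 2.1582*r^3 + 2.9163*r^2 + 13.4159*r - 21.046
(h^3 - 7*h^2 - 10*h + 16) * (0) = 0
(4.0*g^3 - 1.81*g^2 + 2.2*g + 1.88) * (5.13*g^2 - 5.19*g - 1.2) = 20.52*g^5 - 30.0453*g^4 + 15.8799*g^3 + 0.398399999999999*g^2 - 12.3972*g - 2.256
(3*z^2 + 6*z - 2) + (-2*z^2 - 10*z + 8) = z^2 - 4*z + 6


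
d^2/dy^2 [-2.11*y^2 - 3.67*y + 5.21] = -4.22000000000000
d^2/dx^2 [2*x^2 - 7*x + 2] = 4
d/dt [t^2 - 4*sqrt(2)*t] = 2*t - 4*sqrt(2)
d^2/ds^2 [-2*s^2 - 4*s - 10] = -4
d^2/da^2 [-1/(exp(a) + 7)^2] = (14 - 4*exp(a))*exp(a)/(exp(a) + 7)^4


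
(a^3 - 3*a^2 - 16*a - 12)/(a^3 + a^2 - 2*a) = (a^2 - 5*a - 6)/(a*(a - 1))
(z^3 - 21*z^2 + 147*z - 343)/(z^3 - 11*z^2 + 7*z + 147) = (z - 7)/(z + 3)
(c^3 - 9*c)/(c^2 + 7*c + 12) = c*(c - 3)/(c + 4)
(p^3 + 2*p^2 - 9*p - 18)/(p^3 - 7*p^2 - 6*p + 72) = (p^2 - p - 6)/(p^2 - 10*p + 24)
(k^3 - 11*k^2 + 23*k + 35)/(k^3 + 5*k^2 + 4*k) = (k^2 - 12*k + 35)/(k*(k + 4))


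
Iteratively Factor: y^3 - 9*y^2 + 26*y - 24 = (y - 2)*(y^2 - 7*y + 12) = (y - 3)*(y - 2)*(y - 4)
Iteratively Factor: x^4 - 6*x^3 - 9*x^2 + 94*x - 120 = (x - 3)*(x^3 - 3*x^2 - 18*x + 40) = (x - 3)*(x - 2)*(x^2 - x - 20) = (x - 5)*(x - 3)*(x - 2)*(x + 4)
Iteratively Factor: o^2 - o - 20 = (o - 5)*(o + 4)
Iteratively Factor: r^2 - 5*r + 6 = (r - 2)*(r - 3)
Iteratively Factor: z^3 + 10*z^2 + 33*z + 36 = (z + 3)*(z^2 + 7*z + 12) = (z + 3)^2*(z + 4)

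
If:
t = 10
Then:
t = 10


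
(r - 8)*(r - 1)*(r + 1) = r^3 - 8*r^2 - r + 8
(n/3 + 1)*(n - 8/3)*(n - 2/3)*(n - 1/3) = n^4/3 - 2*n^3/9 - 73*n^2/27 + 218*n/81 - 16/27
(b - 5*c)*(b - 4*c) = b^2 - 9*b*c + 20*c^2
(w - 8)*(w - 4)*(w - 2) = w^3 - 14*w^2 + 56*w - 64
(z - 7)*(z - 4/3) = z^2 - 25*z/3 + 28/3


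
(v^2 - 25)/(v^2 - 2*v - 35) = (v - 5)/(v - 7)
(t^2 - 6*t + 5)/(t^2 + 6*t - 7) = (t - 5)/(t + 7)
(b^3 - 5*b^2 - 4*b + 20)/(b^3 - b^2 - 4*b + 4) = (b - 5)/(b - 1)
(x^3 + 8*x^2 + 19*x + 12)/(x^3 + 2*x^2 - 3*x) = (x^2 + 5*x + 4)/(x*(x - 1))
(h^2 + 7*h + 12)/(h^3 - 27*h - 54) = (h + 4)/(h^2 - 3*h - 18)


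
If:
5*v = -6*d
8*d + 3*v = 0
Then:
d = 0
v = 0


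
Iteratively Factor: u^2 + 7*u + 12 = (u + 3)*(u + 4)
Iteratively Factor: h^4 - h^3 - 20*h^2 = (h)*(h^3 - h^2 - 20*h) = h^2*(h^2 - h - 20) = h^2*(h - 5)*(h + 4)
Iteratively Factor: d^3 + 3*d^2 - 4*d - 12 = (d - 2)*(d^2 + 5*d + 6) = (d - 2)*(d + 2)*(d + 3)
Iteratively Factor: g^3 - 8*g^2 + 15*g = (g)*(g^2 - 8*g + 15) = g*(g - 5)*(g - 3)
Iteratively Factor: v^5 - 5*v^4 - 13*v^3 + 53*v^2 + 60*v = (v + 3)*(v^4 - 8*v^3 + 11*v^2 + 20*v) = (v - 4)*(v + 3)*(v^3 - 4*v^2 - 5*v) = v*(v - 4)*(v + 3)*(v^2 - 4*v - 5) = v*(v - 5)*(v - 4)*(v + 3)*(v + 1)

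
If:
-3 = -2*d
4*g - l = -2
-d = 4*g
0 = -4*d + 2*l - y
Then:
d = 3/2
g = -3/8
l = 1/2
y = -5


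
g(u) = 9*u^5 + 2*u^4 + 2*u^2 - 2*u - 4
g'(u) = 45*u^4 + 8*u^3 + 4*u - 2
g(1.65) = 123.04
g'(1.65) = 374.08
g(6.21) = 86154.13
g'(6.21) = 68862.25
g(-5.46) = -41828.26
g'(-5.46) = 38666.91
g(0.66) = -2.94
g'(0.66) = 11.48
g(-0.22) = -3.46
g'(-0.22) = -2.86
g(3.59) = 5713.59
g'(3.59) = 7857.15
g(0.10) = -4.18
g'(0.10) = -1.59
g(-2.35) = -572.29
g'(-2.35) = 1257.19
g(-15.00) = -6732649.00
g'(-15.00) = 2251063.00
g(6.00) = 72632.00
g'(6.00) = 60070.00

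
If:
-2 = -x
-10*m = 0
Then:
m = 0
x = 2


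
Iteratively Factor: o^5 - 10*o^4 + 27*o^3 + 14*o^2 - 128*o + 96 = (o + 2)*(o^4 - 12*o^3 + 51*o^2 - 88*o + 48) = (o - 3)*(o + 2)*(o^3 - 9*o^2 + 24*o - 16) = (o - 4)*(o - 3)*(o + 2)*(o^2 - 5*o + 4) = (o - 4)^2*(o - 3)*(o + 2)*(o - 1)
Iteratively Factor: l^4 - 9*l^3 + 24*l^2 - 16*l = (l - 4)*(l^3 - 5*l^2 + 4*l) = l*(l - 4)*(l^2 - 5*l + 4) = l*(l - 4)*(l - 1)*(l - 4)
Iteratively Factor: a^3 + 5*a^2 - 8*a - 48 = (a + 4)*(a^2 + a - 12) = (a + 4)^2*(a - 3)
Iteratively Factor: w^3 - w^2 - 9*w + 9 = (w - 3)*(w^2 + 2*w - 3) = (w - 3)*(w + 3)*(w - 1)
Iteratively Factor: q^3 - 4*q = (q)*(q^2 - 4) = q*(q - 2)*(q + 2)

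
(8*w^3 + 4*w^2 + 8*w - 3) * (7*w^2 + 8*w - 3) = 56*w^5 + 92*w^4 + 64*w^3 + 31*w^2 - 48*w + 9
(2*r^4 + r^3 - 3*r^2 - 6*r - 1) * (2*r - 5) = 4*r^5 - 8*r^4 - 11*r^3 + 3*r^2 + 28*r + 5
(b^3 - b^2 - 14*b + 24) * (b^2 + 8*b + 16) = b^5 + 7*b^4 - 6*b^3 - 104*b^2 - 32*b + 384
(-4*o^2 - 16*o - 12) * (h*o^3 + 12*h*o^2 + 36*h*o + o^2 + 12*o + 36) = -4*h*o^5 - 64*h*o^4 - 348*h*o^3 - 720*h*o^2 - 432*h*o - 4*o^4 - 64*o^3 - 348*o^2 - 720*o - 432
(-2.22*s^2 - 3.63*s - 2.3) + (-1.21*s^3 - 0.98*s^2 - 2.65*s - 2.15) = -1.21*s^3 - 3.2*s^2 - 6.28*s - 4.45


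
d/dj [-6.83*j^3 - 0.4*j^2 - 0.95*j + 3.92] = -20.49*j^2 - 0.8*j - 0.95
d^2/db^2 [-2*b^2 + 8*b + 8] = -4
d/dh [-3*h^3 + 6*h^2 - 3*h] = -9*h^2 + 12*h - 3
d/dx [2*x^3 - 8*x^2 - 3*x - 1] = 6*x^2 - 16*x - 3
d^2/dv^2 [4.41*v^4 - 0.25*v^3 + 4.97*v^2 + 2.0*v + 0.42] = 52.92*v^2 - 1.5*v + 9.94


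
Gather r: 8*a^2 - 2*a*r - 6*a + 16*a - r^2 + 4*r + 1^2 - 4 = 8*a^2 + 10*a - r^2 + r*(4 - 2*a) - 3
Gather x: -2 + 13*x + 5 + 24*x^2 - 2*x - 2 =24*x^2 + 11*x + 1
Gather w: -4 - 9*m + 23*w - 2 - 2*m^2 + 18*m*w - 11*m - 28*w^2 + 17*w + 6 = -2*m^2 - 20*m - 28*w^2 + w*(18*m + 40)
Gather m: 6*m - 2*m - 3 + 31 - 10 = 4*m + 18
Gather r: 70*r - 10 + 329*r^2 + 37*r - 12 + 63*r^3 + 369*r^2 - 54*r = 63*r^3 + 698*r^2 + 53*r - 22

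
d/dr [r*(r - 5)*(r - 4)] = 3*r^2 - 18*r + 20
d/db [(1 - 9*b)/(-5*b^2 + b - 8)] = (45*b^2 - 9*b - (9*b - 1)*(10*b - 1) + 72)/(5*b^2 - b + 8)^2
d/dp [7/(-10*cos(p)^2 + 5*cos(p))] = 7*(sin(p)/cos(p)^2 - 4*tan(p))/(5*(2*cos(p) - 1)^2)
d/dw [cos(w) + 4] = -sin(w)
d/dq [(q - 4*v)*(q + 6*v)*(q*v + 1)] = 3*q^2*v + 4*q*v^2 + 2*q - 24*v^3 + 2*v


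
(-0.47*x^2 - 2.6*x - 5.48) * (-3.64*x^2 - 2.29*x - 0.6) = 1.7108*x^4 + 10.5403*x^3 + 26.1832*x^2 + 14.1092*x + 3.288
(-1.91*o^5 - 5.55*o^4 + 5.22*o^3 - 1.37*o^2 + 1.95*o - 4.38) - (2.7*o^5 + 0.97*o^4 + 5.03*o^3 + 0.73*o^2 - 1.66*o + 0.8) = -4.61*o^5 - 6.52*o^4 + 0.19*o^3 - 2.1*o^2 + 3.61*o - 5.18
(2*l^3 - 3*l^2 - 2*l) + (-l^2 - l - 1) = 2*l^3 - 4*l^2 - 3*l - 1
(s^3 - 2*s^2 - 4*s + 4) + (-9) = s^3 - 2*s^2 - 4*s - 5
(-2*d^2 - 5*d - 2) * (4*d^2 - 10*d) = -8*d^4 + 42*d^2 + 20*d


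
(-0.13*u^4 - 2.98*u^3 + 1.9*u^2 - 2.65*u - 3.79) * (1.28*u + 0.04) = -0.1664*u^5 - 3.8196*u^4 + 2.3128*u^3 - 3.316*u^2 - 4.9572*u - 0.1516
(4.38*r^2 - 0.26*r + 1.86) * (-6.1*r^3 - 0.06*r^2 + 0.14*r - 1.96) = -26.718*r^5 + 1.3232*r^4 - 10.7172*r^3 - 8.7328*r^2 + 0.77*r - 3.6456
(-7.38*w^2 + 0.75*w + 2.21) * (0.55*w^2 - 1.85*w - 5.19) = -4.059*w^4 + 14.0655*w^3 + 38.1302*w^2 - 7.981*w - 11.4699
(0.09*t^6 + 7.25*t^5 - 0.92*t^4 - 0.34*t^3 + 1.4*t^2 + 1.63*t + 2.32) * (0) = 0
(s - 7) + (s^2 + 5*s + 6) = s^2 + 6*s - 1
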